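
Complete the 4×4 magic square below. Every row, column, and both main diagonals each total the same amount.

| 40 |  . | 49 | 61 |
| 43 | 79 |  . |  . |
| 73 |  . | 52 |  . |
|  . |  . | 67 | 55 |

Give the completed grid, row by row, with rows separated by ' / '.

Main diagonal is already complete: 40 + 79 + 52 + 55 = 226, so that is the magic constant.
From row 1, 226 − (40 + 49 + 61) gives (1,2) = 76.
Using column 1: 40 + 43 + 73 + ? → (4,1) = 226 − 156 = 70.
The remaining cell in column 3 is (2,3) = 226 − 168 = 58.
The remaining cell in anti-diagonal is (3,2) = 226 − 189 = 37.
Row 2: 43 + 79 + 58 + ? = 226, so (2,4) = 46.
Row 3 must total 226; the given cells sum to 162, so (3,4) = 64.
Using row 4: 70 + 67 + 55 + ? → (4,2) = 226 − 192 = 34.

40 76 49 61 / 43 79 58 46 / 73 37 52 64 / 70 34 67 55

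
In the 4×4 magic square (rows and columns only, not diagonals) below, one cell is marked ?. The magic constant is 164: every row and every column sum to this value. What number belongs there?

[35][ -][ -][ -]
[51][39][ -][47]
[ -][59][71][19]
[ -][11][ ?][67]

Row 2 must total 164; the given cells sum to 137, so (2,3) = 27.
Row 3 needs 164; the known cells sum to 149, so (3,1) = 15.
The remaining cell in column 1 is (4,1) = 164 − 101 = 63.
The remaining cell in column 2 is (1,2) = 164 − 109 = 55.
From column 4, 164 − (47 + 19 + 67) gives (1,4) = 31.
Row 1 needs 164; the known cells sum to 121, so (1,3) = 43.
From row 4, 164 − (63 + 11 + 67) gives (4,3) = 23.

23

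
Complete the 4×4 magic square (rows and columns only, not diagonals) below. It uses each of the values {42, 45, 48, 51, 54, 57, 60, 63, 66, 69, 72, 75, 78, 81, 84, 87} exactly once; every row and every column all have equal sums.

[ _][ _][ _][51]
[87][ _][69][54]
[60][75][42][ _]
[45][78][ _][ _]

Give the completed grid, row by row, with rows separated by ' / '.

66 57 84 51 / 87 48 69 54 / 60 75 42 81 / 45 78 63 72

The 16 entries sum to 1032, so each line sums to 1032/4 = 258.
Row 2 must total 258; the given cells sum to 210, so (2,2) = 48.
Row 3 must total 258; the given cells sum to 177, so (3,4) = 81.
From column 1, 258 − (87 + 60 + 45) gives (1,1) = 66.
Using column 2: 48 + 75 + 78 + ? → (1,2) = 258 − 201 = 57.
The remaining cell in column 4 is (4,4) = 258 − 186 = 72.
Using row 1: 66 + 57 + 51 + ? → (1,3) = 258 − 174 = 84.
The remaining cell in row 4 is (4,3) = 258 − 195 = 63.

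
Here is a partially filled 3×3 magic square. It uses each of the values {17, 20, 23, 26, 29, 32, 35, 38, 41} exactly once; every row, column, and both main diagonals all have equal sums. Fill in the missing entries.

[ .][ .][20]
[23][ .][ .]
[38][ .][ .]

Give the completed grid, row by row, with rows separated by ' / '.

26 41 20 / 23 29 35 / 38 17 32

The 9 entries sum to 261, so each line sums to 261/3 = 87.
Column 1 needs 87; the known cells sum to 61, so (1,1) = 26.
Anti-diagonal must total 87; the given cells sum to 58, so (2,2) = 29.
Row 1 needs 87; the known cells sum to 46, so (1,2) = 41.
Row 2 needs 87; the known cells sum to 52, so (2,3) = 35.
Column 2: 41 + 29 + ? = 87, so (3,2) = 17.
The remaining cell in column 3 is (3,3) = 87 − 55 = 32.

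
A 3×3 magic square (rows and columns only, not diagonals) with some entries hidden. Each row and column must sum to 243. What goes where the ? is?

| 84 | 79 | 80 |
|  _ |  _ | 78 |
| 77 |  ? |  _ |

Column 1 needs 243; the known cells sum to 161, so (2,1) = 82.
Column 3 must total 243; the given cells sum to 158, so (3,3) = 85.
Row 2: 82 + 78 + ? = 243, so (2,2) = 83.
Row 3 needs 243; the known cells sum to 162, so (3,2) = 81.

81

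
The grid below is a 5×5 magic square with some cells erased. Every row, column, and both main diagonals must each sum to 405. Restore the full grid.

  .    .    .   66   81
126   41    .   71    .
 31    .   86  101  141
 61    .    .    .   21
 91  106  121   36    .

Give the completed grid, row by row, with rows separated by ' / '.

96 136 26 66 81 / 126 41 56 71 111 / 31 46 86 101 141 / 61 76 116 131 21 / 91 106 121 36 51

Row 3 needs 405; the known cells sum to 359, so (3,2) = 46.
From row 5, 405 − (91 + 106 + 121 + 36) gives (5,5) = 51.
Column 1: 126 + 31 + 61 + 91 + ? = 405, so (1,1) = 96.
Column 4 must total 405; the given cells sum to 274, so (4,4) = 131.
The remaining cell in column 5 is (2,5) = 405 − 294 = 111.
Anti-diagonal must total 405; the given cells sum to 329, so (4,2) = 76.
Row 2 needs 405; the known cells sum to 349, so (2,3) = 56.
The remaining cell in row 4 is (4,3) = 405 − 289 = 116.
From column 2, 405 − (41 + 46 + 76 + 106) gives (1,2) = 136.
Column 3 must total 405; the given cells sum to 379, so (1,3) = 26.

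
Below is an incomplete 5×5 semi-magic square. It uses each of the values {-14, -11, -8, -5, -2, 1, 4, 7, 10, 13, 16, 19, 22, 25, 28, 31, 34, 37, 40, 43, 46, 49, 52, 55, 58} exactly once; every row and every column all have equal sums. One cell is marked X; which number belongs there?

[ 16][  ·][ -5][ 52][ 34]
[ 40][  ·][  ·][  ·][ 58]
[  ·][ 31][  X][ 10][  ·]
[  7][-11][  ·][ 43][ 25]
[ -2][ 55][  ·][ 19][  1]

28

The 25 entries sum to 550, so each line sums to 550/5 = 110.
Row 1 needs 110; the known cells sum to 97, so (1,2) = 13.
Row 4 must total 110; the given cells sum to 64, so (4,3) = 46.
The remaining cell in row 5 is (5,3) = 110 − 73 = 37.
Using column 1: 16 + 40 + 7 + (-2) + ? → (3,1) = 110 − 61 = 49.
From column 2, 110 − (13 + 31 + (-11) + 55) gives (2,2) = 22.
Column 4: 52 + 10 + 43 + 19 + ? = 110, so (2,4) = -14.
Column 5 must total 110; the given cells sum to 118, so (3,5) = -8.
Row 2: 40 + 22 + (-14) + 58 + ? = 110, so (2,3) = 4.
Row 3 must total 110; the given cells sum to 82, so (3,3) = 28.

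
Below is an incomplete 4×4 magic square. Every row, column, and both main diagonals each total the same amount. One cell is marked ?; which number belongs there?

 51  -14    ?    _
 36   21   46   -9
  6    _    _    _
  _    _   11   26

Row 2 is complete and sums to 94; that is the magic constant.
Using column 1: 51 + 36 + 6 + ? → (4,1) = 94 − 93 = 1.
Main diagonal: 51 + 21 + 26 + ? = 94, so (3,3) = -4.
Row 4 must total 94; the given cells sum to 38, so (4,2) = 56.
Column 2: -14 + 21 + 56 + ? = 94, so (3,2) = 31.
Column 3 must total 94; the given cells sum to 53, so (1,3) = 41.

41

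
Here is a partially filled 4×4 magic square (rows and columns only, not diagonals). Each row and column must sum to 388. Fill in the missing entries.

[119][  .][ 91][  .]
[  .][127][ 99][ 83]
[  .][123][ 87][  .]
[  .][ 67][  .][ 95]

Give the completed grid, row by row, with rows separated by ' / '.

119 71 91 107 / 79 127 99 83 / 75 123 87 103 / 115 67 111 95

Row 2 must total 388; the given cells sum to 309, so (2,1) = 79.
Using column 2: 127 + 123 + 67 + ? → (1,2) = 388 − 317 = 71.
From column 3, 388 − (91 + 99 + 87) gives (4,3) = 111.
Using row 1: 119 + 71 + 91 + ? → (1,4) = 388 − 281 = 107.
Using row 4: 67 + 111 + 95 + ? → (4,1) = 388 − 273 = 115.
Column 1 needs 388; the known cells sum to 313, so (3,1) = 75.
Using column 4: 107 + 83 + 95 + ? → (3,4) = 388 − 285 = 103.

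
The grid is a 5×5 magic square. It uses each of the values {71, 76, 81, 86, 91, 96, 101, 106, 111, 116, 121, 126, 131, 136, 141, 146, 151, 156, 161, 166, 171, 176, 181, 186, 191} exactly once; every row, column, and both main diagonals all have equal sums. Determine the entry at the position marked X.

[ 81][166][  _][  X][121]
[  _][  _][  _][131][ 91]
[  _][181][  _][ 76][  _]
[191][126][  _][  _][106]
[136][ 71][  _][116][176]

186

The 25 entries sum to 3275, so each line sums to 3275/5 = 655.
The remaining cell in row 5 is (5,3) = 655 − 499 = 156.
Column 2 must total 655; the given cells sum to 544, so (2,2) = 111.
Using column 5: 121 + 91 + 106 + 176 + ? → (3,5) = 655 − 494 = 161.
Anti-diagonal must total 655; the given cells sum to 514, so (3,3) = 141.
Row 3: 181 + 141 + 76 + 161 + ? = 655, so (3,1) = 96.
Column 1 must total 655; the given cells sum to 504, so (2,1) = 151.
Main diagonal needs 655; the known cells sum to 509, so (4,4) = 146.
The remaining cell in row 2 is (2,3) = 655 − 484 = 171.
Row 4: 191 + 126 + 146 + 106 + ? = 655, so (4,3) = 86.
Column 3 must total 655; the given cells sum to 554, so (1,3) = 101.
The remaining cell in column 4 is (1,4) = 655 − 469 = 186.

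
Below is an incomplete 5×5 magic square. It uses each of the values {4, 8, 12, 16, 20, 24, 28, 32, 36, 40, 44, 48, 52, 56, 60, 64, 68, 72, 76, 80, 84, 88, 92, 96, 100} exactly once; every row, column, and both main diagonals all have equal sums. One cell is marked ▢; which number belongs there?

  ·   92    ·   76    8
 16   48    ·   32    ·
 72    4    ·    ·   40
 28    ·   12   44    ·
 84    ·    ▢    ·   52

The 25 entries sum to 1300, so each line sums to 1300/5 = 260.
Column 1 needs 260; the known cells sum to 200, so (1,1) = 60.
Main diagonal: 60 + 48 + 44 + 52 + ? = 260, so (3,3) = 56.
Anti-diagonal must total 260; the given cells sum to 180, so (4,2) = 80.
The remaining cell in row 1 is (1,3) = 260 − 236 = 24.
From row 3, 260 − (72 + 4 + 56 + 40) gives (3,4) = 88.
Using row 4: 28 + 80 + 12 + 44 + ? → (4,5) = 260 − 164 = 96.
From column 2, 260 − (92 + 48 + 4 + 80) gives (5,2) = 36.
Column 4 needs 260; the known cells sum to 240, so (5,4) = 20.
The remaining cell in column 5 is (2,5) = 260 − 196 = 64.
Using row 2: 16 + 48 + 32 + 64 + ? → (2,3) = 260 − 160 = 100.
Row 5: 84 + 36 + 20 + 52 + ? = 260, so (5,3) = 68.

68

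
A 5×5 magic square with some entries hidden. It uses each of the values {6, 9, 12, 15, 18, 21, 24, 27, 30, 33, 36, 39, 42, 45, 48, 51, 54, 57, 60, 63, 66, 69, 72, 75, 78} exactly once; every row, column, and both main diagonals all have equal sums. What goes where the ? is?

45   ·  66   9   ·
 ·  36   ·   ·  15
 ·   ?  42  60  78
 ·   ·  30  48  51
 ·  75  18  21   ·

24

The 25 entries sum to 1050, so each line sums to 1050/5 = 210.
The remaining cell in column 3 is (2,3) = 210 − 156 = 54.
The remaining cell in column 4 is (2,4) = 210 − 138 = 72.
Main diagonal: 45 + 36 + 42 + 48 + ? = 210, so (5,5) = 39.
Row 2: 36 + 54 + 72 + 15 + ? = 210, so (2,1) = 33.
Using row 5: 75 + 18 + 21 + 39 + ? → (5,1) = 210 − 153 = 57.
The remaining cell in column 5 is (1,5) = 210 − 183 = 27.
The remaining cell in anti-diagonal is (4,2) = 210 − 198 = 12.
Using row 1: 45 + 66 + 9 + 27 + ? → (1,2) = 210 − 147 = 63.
From row 4, 210 − (12 + 30 + 48 + 51) gives (4,1) = 69.
Column 1: 45 + 33 + 69 + 57 + ? = 210, so (3,1) = 6.
The remaining cell in column 2 is (3,2) = 210 − 186 = 24.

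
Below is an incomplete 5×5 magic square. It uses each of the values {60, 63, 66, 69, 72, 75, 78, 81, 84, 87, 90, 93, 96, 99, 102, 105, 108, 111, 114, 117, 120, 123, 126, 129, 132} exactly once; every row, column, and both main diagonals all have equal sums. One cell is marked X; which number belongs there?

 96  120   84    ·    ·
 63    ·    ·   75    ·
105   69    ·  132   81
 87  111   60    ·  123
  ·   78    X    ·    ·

The 25 entries sum to 2400, so each line sums to 2400/5 = 480.
Row 3 must total 480; the given cells sum to 387, so (3,3) = 93.
Row 4: 87 + 111 + 60 + 123 + ? = 480, so (4,4) = 99.
The remaining cell in column 1 is (5,1) = 480 − 351 = 129.
The remaining cell in column 2 is (2,2) = 480 − 378 = 102.
Using main diagonal: 96 + 102 + 93 + 99 + ? → (5,5) = 480 − 390 = 90.
From anti-diagonal, 480 − (75 + 93 + 111 + 129) gives (1,5) = 72.
The remaining cell in row 1 is (1,4) = 480 − 372 = 108.
Column 4 must total 480; the given cells sum to 414, so (5,4) = 66.
Column 5 needs 480; the known cells sum to 366, so (2,5) = 114.
Row 2 needs 480; the known cells sum to 354, so (2,3) = 126.
Row 5 needs 480; the known cells sum to 363, so (5,3) = 117.

117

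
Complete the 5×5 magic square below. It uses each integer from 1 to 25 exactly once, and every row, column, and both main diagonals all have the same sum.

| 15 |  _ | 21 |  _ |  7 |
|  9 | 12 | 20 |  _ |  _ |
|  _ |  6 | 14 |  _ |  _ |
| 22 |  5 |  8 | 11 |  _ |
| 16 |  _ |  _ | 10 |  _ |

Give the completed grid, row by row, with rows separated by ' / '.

The entries are 1 through 25, which sum to 325, so each line sums to 325/5 = 65.
From row 4, 65 − (22 + 5 + 8 + 11) gives (4,5) = 19.
Using column 1: 15 + 9 + 22 + 16 + ? → (3,1) = 65 − 62 = 3.
Using column 3: 21 + 20 + 14 + 8 + ? → (5,3) = 65 − 63 = 2.
Main diagonal must total 65; the given cells sum to 52, so (5,5) = 13.
Using anti-diagonal: 7 + 14 + 5 + 16 + ? → (2,4) = 65 − 42 = 23.
Using row 2: 9 + 12 + 20 + 23 + ? → (2,5) = 65 − 64 = 1.
The remaining cell in row 5 is (5,2) = 65 − 41 = 24.
Column 2: 12 + 6 + 5 + 24 + ? = 65, so (1,2) = 18.
From column 5, 65 − (7 + 1 + 19 + 13) gives (3,5) = 25.
Row 1: 15 + 18 + 21 + 7 + ? = 65, so (1,4) = 4.
From row 3, 65 − (3 + 6 + 14 + 25) gives (3,4) = 17.

15 18 21 4 7 / 9 12 20 23 1 / 3 6 14 17 25 / 22 5 8 11 19 / 16 24 2 10 13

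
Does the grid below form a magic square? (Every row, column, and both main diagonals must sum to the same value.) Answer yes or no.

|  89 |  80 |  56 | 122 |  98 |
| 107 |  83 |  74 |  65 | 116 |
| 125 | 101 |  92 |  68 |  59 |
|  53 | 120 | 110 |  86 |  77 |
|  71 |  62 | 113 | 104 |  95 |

No — row 4 sums to 446 but main diagonal sums to 445.

Row 1: 89 + 80 + 56 + 122 + 98 = 445.
Row 2: 107 + 83 + 74 + 65 + 116 = 445.
Row 3: 125 + 101 + 92 + 68 + 59 = 445.
Row 4: 53 + 120 + 110 + 86 + 77 = 446.
Row 5: 71 + 62 + 113 + 104 + 95 = 445.
Column 1: 89 + 107 + 125 + 53 + 71 = 445.
Column 2: 80 + 83 + 101 + 120 + 62 = 446.
Column 3: 56 + 74 + 92 + 110 + 113 = 445.
Column 4: 122 + 65 + 68 + 86 + 104 = 445.
Column 5: 98 + 116 + 59 + 77 + 95 = 445.
Main diagonal: 89 + 83 + 92 + 86 + 95 = 445.
Anti-diagonal: 98 + 65 + 92 + 120 + 71 = 446.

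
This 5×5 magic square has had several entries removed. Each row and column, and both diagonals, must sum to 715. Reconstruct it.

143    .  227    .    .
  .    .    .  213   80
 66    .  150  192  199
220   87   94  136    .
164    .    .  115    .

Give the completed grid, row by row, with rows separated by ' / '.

Using row 3: 66 + 150 + 192 + 199 + ? → (3,2) = 715 − 607 = 108.
Row 4 must total 715; the given cells sum to 537, so (4,5) = 178.
The remaining cell in column 1 is (2,1) = 715 − 593 = 122.
The remaining cell in column 4 is (1,4) = 715 − 656 = 59.
Anti-diagonal needs 715; the known cells sum to 614, so (1,5) = 101.
From row 1, 715 − (143 + 227 + 59 + 101) gives (1,2) = 185.
The remaining cell in column 5 is (5,5) = 715 − 558 = 157.
Main diagonal must total 715; the given cells sum to 586, so (2,2) = 129.
Using row 2: 122 + 129 + 213 + 80 + ? → (2,3) = 715 − 544 = 171.
Using column 2: 185 + 129 + 108 + 87 + ? → (5,2) = 715 − 509 = 206.
Column 3 needs 715; the known cells sum to 642, so (5,3) = 73.

143 185 227 59 101 / 122 129 171 213 80 / 66 108 150 192 199 / 220 87 94 136 178 / 164 206 73 115 157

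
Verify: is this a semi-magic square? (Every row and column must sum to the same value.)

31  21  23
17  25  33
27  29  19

Yes

Row 1: 31 + 21 + 23 = 75.
Row 2: 17 + 25 + 33 = 75.
Row 3: 27 + 29 + 19 = 75.
Column 1: 31 + 17 + 27 = 75.
Column 2: 21 + 25 + 29 = 75.
Column 3: 23 + 33 + 19 = 75.
All lines sum to 75.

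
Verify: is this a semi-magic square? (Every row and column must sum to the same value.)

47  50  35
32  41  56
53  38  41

Row 1: 47 + 50 + 35 = 132.
Row 2: 32 + 41 + 56 = 129.
Row 3: 53 + 38 + 41 = 132.
Column 1: 47 + 32 + 53 = 132.
Column 2: 50 + 41 + 38 = 129.
Column 3: 35 + 56 + 41 = 132.

No — column 1 sums to 132 but row 2 sums to 129.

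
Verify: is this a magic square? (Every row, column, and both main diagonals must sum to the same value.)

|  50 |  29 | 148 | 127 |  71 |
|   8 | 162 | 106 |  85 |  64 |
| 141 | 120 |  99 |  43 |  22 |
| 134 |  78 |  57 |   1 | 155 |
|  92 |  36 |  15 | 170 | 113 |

Row 1: 50 + 29 + 148 + 127 + 71 = 425.
Row 2: 8 + 162 + 106 + 85 + 64 = 425.
Row 3: 141 + 120 + 99 + 43 + 22 = 425.
Row 4: 134 + 78 + 57 + 1 + 155 = 425.
Row 5: 92 + 36 + 15 + 170 + 113 = 426.
Column 1: 50 + 8 + 141 + 134 + 92 = 425.
Column 2: 29 + 162 + 120 + 78 + 36 = 425.
Column 3: 148 + 106 + 99 + 57 + 15 = 425.
Column 4: 127 + 85 + 43 + 1 + 170 = 426.
Column 5: 71 + 64 + 22 + 155 + 113 = 425.
Main diagonal: 50 + 162 + 99 + 1 + 113 = 425.
Anti-diagonal: 71 + 85 + 99 + 78 + 92 = 425.

No — column 5 sums to 425 but column 4 sums to 426.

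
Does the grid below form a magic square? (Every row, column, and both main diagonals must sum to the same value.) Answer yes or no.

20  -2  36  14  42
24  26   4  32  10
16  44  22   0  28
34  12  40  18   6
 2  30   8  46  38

Row 1: 20 + (-2) + 36 + 14 + 42 = 110.
Row 2: 24 + 26 + 4 + 32 + 10 = 96.
Row 3: 16 + 44 + 22 + 0 + 28 = 110.
Row 4: 34 + 12 + 40 + 18 + 6 = 110.
Row 5: 2 + 30 + 8 + 46 + 38 = 124.
Column 1: 20 + 24 + 16 + 34 + 2 = 96.
Column 2: -2 + 26 + 44 + 12 + 30 = 110.
Column 3: 36 + 4 + 22 + 40 + 8 = 110.
Column 4: 14 + 32 + 0 + 18 + 46 = 110.
Column 5: 42 + 10 + 28 + 6 + 38 = 124.
Main diagonal: 20 + 26 + 22 + 18 + 38 = 124.
Anti-diagonal: 42 + 32 + 22 + 12 + 2 = 110.

No — column 5 sums to 124 but row 2 sums to 96.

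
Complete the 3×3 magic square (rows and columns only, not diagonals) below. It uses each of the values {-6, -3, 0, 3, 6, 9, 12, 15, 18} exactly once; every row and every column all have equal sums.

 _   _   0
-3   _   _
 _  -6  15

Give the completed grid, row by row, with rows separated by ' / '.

The 9 entries sum to 54, so each line sums to 54/3 = 18.
Using row 3: -6 + 15 + ? → (3,1) = 18 − 9 = 9.
Column 1: -3 + 9 + ? = 18, so (1,1) = 12.
Using column 3: 0 + 15 + ? → (2,3) = 18 − 15 = 3.
Row 1 needs 18; the known cells sum to 12, so (1,2) = 6.
Row 2 needs 18; the known cells sum to 0, so (2,2) = 18.

12 6 0 / -3 18 3 / 9 -6 15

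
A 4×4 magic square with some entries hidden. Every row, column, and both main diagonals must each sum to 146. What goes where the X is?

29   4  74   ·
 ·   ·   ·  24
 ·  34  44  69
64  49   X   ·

Row 1 needs 146; the known cells sum to 107, so (1,4) = 39.
Row 3: 34 + 44 + 69 + ? = 146, so (3,1) = -1.
Using column 1: 29 + (-1) + 64 + ? → (2,1) = 146 − 92 = 54.
Column 2 needs 146; the known cells sum to 87, so (2,2) = 59.
The remaining cell in column 4 is (4,4) = 146 − 132 = 14.
From anti-diagonal, 146 − (39 + 34 + 64) gives (2,3) = 9.
Row 4: 64 + 49 + 14 + ? = 146, so (4,3) = 19.

19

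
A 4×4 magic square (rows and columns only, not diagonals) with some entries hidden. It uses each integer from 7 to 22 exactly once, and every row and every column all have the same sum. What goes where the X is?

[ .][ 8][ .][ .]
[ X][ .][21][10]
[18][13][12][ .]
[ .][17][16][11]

7

The entries are 7 through 22, which sum to 232, so each line sums to 232/4 = 58.
From row 3, 58 − (18 + 13 + 12) gives (3,4) = 15.
Row 4: 17 + 16 + 11 + ? = 58, so (4,1) = 14.
Column 2: 8 + 13 + 17 + ? = 58, so (2,2) = 20.
The remaining cell in column 3 is (1,3) = 58 − 49 = 9.
Column 4: 10 + 15 + 11 + ? = 58, so (1,4) = 22.
Using row 1: 8 + 9 + 22 + ? → (1,1) = 58 − 39 = 19.
Row 2 must total 58; the given cells sum to 51, so (2,1) = 7.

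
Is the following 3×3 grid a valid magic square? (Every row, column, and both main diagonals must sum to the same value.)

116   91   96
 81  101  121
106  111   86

Yes

Row 1: 116 + 91 + 96 = 303.
Row 2: 81 + 101 + 121 = 303.
Row 3: 106 + 111 + 86 = 303.
Column 1: 116 + 81 + 106 = 303.
Column 2: 91 + 101 + 111 = 303.
Column 3: 96 + 121 + 86 = 303.
Main diagonal: 116 + 101 + 86 = 303.
Anti-diagonal: 96 + 101 + 106 = 303.
All lines sum to 303.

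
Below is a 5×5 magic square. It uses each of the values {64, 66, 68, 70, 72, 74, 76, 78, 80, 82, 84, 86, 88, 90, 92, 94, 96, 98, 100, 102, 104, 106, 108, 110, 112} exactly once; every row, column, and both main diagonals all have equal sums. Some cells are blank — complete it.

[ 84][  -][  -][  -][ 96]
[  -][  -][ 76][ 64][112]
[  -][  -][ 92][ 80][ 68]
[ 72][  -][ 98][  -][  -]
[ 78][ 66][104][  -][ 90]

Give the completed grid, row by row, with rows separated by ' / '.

84 82 70 108 96 / 100 88 76 64 112 / 106 94 92 80 68 / 72 110 98 86 74 / 78 66 104 102 90

The 25 entries sum to 2200, so each line sums to 2200/5 = 440.
Row 5: 78 + 66 + 104 + 90 + ? = 440, so (5,4) = 102.
Column 3 needs 440; the known cells sum to 370, so (1,3) = 70.
Column 5 must total 440; the given cells sum to 366, so (4,5) = 74.
Using anti-diagonal: 96 + 64 + 92 + 78 + ? → (4,2) = 440 − 330 = 110.
Row 4: 72 + 110 + 98 + 74 + ? = 440, so (4,4) = 86.
Column 4 must total 440; the given cells sum to 332, so (1,4) = 108.
Main diagonal needs 440; the known cells sum to 352, so (2,2) = 88.
From row 1, 440 − (84 + 70 + 108 + 96) gives (1,2) = 82.
Row 2: 88 + 76 + 64 + 112 + ? = 440, so (2,1) = 100.
Using column 1: 84 + 100 + 72 + 78 + ? → (3,1) = 440 − 334 = 106.
The remaining cell in column 2 is (3,2) = 440 − 346 = 94.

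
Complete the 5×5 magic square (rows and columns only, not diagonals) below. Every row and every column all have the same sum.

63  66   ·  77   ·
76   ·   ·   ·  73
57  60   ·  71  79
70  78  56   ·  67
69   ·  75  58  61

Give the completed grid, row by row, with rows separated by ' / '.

Column 1 is already complete: 63 + 76 + 57 + 70 + 69 = 335, so that is the magic constant.
The remaining cell in row 3 is (3,3) = 335 − 267 = 68.
Using row 4: 70 + 78 + 56 + 67 + ? → (4,4) = 335 − 271 = 64.
Row 5: 69 + 75 + 58 + 61 + ? = 335, so (5,2) = 72.
The remaining cell in column 2 is (2,2) = 335 − 276 = 59.
The remaining cell in column 4 is (2,4) = 335 − 270 = 65.
Column 5 needs 335; the known cells sum to 280, so (1,5) = 55.
Using row 1: 63 + 66 + 77 + 55 + ? → (1,3) = 335 − 261 = 74.
The remaining cell in row 2 is (2,3) = 335 − 273 = 62.

63 66 74 77 55 / 76 59 62 65 73 / 57 60 68 71 79 / 70 78 56 64 67 / 69 72 75 58 61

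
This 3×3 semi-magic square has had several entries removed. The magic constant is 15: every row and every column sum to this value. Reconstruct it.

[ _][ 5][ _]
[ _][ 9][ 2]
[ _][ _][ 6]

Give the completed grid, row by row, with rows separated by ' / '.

Row 2 needs 15; the known cells sum to 11, so (2,1) = 4.
From column 2, 15 − (5 + 9) gives (3,2) = 1.
Using column 3: 2 + 6 + ? → (1,3) = 15 − 8 = 7.
Row 1 needs 15; the known cells sum to 12, so (1,1) = 3.
Row 3 needs 15; the known cells sum to 7, so (3,1) = 8.

3 5 7 / 4 9 2 / 8 1 6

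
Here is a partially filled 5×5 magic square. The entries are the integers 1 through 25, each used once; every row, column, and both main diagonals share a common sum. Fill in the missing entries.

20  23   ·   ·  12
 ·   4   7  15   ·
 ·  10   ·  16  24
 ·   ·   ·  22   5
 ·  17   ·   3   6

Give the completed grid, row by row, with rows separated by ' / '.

The entries are 1 through 25, which sum to 325, so each line sums to 325/5 = 65.
Column 2 needs 65; the known cells sum to 54, so (4,2) = 11.
Using column 4: 15 + 16 + 22 + 3 + ? → (1,4) = 65 − 56 = 9.
Column 5 needs 65; the known cells sum to 47, so (2,5) = 18.
Main diagonal must total 65; the given cells sum to 52, so (3,3) = 13.
Using anti-diagonal: 12 + 15 + 13 + 11 + ? → (5,1) = 65 − 51 = 14.
Row 1 must total 65; the given cells sum to 64, so (1,3) = 1.
Using row 2: 4 + 7 + 15 + 18 + ? → (2,1) = 65 − 44 = 21.
Row 3: 10 + 13 + 16 + 24 + ? = 65, so (3,1) = 2.
Row 5 must total 65; the given cells sum to 40, so (5,3) = 25.
Column 1 must total 65; the given cells sum to 57, so (4,1) = 8.
The remaining cell in column 3 is (4,3) = 65 − 46 = 19.

20 23 1 9 12 / 21 4 7 15 18 / 2 10 13 16 24 / 8 11 19 22 5 / 14 17 25 3 6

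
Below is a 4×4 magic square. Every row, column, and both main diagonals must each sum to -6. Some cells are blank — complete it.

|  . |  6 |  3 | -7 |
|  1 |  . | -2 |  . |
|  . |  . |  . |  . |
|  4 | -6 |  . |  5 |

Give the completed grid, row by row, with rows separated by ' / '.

-8 6 3 -7 / 1 -5 -2 0 / -3 -1 2 -4 / 4 -6 -9 5

Row 1 must total -6; the given cells sum to 2, so (1,1) = -8.
The remaining cell in row 4 is (4,3) = -6 − 3 = -9.
Column 1 must total -6; the given cells sum to -3, so (3,1) = -3.
The remaining cell in column 3 is (3,3) = -6 − (-8) = 2.
Using main diagonal: -8 + 2 + 5 + ? → (2,2) = -6 − (-1) = -5.
The remaining cell in anti-diagonal is (3,2) = -6 − (-5) = -1.
Row 2: 1 + (-5) + (-2) + ? = -6, so (2,4) = 0.
Row 3 needs -6; the known cells sum to -2, so (3,4) = -4.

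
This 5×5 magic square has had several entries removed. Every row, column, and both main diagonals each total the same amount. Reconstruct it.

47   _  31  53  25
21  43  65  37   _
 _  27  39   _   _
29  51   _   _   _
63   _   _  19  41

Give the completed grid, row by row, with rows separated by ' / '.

Anti-diagonal is already complete: 25 + 37 + 39 + 51 + 63 = 215, so that is the magic constant.
The remaining cell in row 1 is (1,2) = 215 − 156 = 59.
Row 2: 21 + 43 + 65 + 37 + ? = 215, so (2,5) = 49.
Column 1 needs 215; the known cells sum to 160, so (3,1) = 55.
Column 2 must total 215; the given cells sum to 180, so (5,2) = 35.
Main diagonal must total 215; the given cells sum to 170, so (4,4) = 45.
Row 5 must total 215; the given cells sum to 158, so (5,3) = 57.
Using column 3: 31 + 65 + 39 + 57 + ? → (4,3) = 215 − 192 = 23.
Using column 4: 53 + 37 + 45 + 19 + ? → (3,4) = 215 − 154 = 61.
From row 3, 215 − (55 + 27 + 39 + 61) gives (3,5) = 33.
Row 4: 29 + 51 + 23 + 45 + ? = 215, so (4,5) = 67.

47 59 31 53 25 / 21 43 65 37 49 / 55 27 39 61 33 / 29 51 23 45 67 / 63 35 57 19 41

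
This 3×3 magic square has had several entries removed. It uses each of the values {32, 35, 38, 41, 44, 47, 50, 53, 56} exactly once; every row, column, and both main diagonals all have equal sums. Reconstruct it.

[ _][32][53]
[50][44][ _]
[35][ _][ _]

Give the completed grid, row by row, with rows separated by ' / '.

47 32 53 / 50 44 38 / 35 56 41

The 9 entries sum to 396, so each line sums to 396/3 = 132.
Using row 1: 32 + 53 + ? → (1,1) = 132 − 85 = 47.
From row 2, 132 − (50 + 44) gives (2,3) = 38.
The remaining cell in column 2 is (3,2) = 132 − 76 = 56.
The remaining cell in column 3 is (3,3) = 132 − 91 = 41.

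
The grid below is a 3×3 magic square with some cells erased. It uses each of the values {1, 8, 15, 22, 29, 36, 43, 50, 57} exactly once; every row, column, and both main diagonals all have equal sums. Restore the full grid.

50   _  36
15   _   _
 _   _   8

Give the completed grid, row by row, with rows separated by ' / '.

50 1 36 / 15 29 43 / 22 57 8

The 9 entries sum to 261, so each line sums to 261/3 = 87.
Using row 1: 50 + 36 + ? → (1,2) = 87 − 86 = 1.
The remaining cell in column 1 is (3,1) = 87 − 65 = 22.
Column 3 must total 87; the given cells sum to 44, so (2,3) = 43.
From main diagonal, 87 − (50 + 8) gives (2,2) = 29.
From row 3, 87 − (22 + 8) gives (3,2) = 57.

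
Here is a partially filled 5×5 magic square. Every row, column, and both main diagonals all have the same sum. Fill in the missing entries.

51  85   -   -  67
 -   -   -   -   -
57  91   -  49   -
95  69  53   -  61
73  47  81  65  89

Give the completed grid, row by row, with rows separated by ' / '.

Row 5 is already complete: 73 + 47 + 81 + 65 + 89 = 355, so that is the magic constant.
From row 4, 355 − (95 + 69 + 53 + 61) gives (4,4) = 77.
Column 1 needs 355; the known cells sum to 276, so (2,1) = 79.
Column 2: 85 + 91 + 69 + 47 + ? = 355, so (2,2) = 63.
Main diagonal: 51 + 63 + 77 + 89 + ? = 355, so (3,3) = 75.
The remaining cell in anti-diagonal is (2,4) = 355 − 284 = 71.
Row 3 must total 355; the given cells sum to 272, so (3,5) = 83.
From column 4, 355 − (71 + 49 + 77 + 65) gives (1,4) = 93.
Column 5 needs 355; the known cells sum to 300, so (2,5) = 55.
Row 1: 51 + 85 + 93 + 67 + ? = 355, so (1,3) = 59.
Row 2 must total 355; the given cells sum to 268, so (2,3) = 87.

51 85 59 93 67 / 79 63 87 71 55 / 57 91 75 49 83 / 95 69 53 77 61 / 73 47 81 65 89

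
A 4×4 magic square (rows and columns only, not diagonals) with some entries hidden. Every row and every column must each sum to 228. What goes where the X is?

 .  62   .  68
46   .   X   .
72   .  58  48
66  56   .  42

52

Row 3 must total 228; the given cells sum to 178, so (3,2) = 50.
From row 4, 228 − (66 + 56 + 42) gives (4,3) = 64.
The remaining cell in column 1 is (1,1) = 228 − 184 = 44.
Using column 2: 62 + 50 + 56 + ? → (2,2) = 228 − 168 = 60.
Column 4 must total 228; the given cells sum to 158, so (2,4) = 70.
Row 1 must total 228; the given cells sum to 174, so (1,3) = 54.
From row 2, 228 − (46 + 60 + 70) gives (2,3) = 52.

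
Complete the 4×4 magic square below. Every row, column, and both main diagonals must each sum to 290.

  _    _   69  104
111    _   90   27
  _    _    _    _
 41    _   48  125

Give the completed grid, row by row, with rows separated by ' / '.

Row 2 needs 290; the known cells sum to 228, so (2,2) = 62.
Row 4: 41 + 48 + 125 + ? = 290, so (4,2) = 76.
Using column 3: 69 + 90 + 48 + ? → (3,3) = 290 − 207 = 83.
From column 4, 290 − (104 + 27 + 125) gives (3,4) = 34.
Main diagonal must total 290; the given cells sum to 270, so (1,1) = 20.
From anti-diagonal, 290 − (104 + 90 + 41) gives (3,2) = 55.
Using row 1: 20 + 69 + 104 + ? → (1,2) = 290 − 193 = 97.
The remaining cell in row 3 is (3,1) = 290 − 172 = 118.

20 97 69 104 / 111 62 90 27 / 118 55 83 34 / 41 76 48 125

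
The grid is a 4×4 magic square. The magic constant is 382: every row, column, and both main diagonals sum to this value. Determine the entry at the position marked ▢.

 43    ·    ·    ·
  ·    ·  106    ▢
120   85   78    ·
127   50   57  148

Using row 3: 120 + 85 + 78 + ? → (3,4) = 382 − 283 = 99.
From column 1, 382 − (43 + 120 + 127) gives (2,1) = 92.
From column 3, 382 − (106 + 78 + 57) gives (1,3) = 141.
Main diagonal: 43 + 78 + 148 + ? = 382, so (2,2) = 113.
From anti-diagonal, 382 − (106 + 85 + 127) gives (1,4) = 64.
The remaining cell in row 1 is (1,2) = 382 − 248 = 134.
Row 2 must total 382; the given cells sum to 311, so (2,4) = 71.

71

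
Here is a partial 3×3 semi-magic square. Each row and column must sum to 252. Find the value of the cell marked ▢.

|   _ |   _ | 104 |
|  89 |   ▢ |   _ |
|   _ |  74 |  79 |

94

Row 3 must total 252; the given cells sum to 153, so (3,1) = 99.
Using column 1: 89 + 99 + ? → (1,1) = 252 − 188 = 64.
Using column 3: 104 + 79 + ? → (2,3) = 252 − 183 = 69.
Row 1 needs 252; the known cells sum to 168, so (1,2) = 84.
Row 2 must total 252; the given cells sum to 158, so (2,2) = 94.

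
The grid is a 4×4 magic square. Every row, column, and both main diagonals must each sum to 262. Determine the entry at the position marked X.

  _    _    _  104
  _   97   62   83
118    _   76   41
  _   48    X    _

111

Row 2 needs 262; the known cells sum to 242, so (2,1) = 20.
Using row 3: 118 + 76 + 41 + ? → (3,2) = 262 − 235 = 27.
Column 2 needs 262; the known cells sum to 172, so (1,2) = 90.
Using column 4: 104 + 83 + 41 + ? → (4,4) = 262 − 228 = 34.
From main diagonal, 262 − (97 + 76 + 34) gives (1,1) = 55.
From anti-diagonal, 262 − (104 + 62 + 27) gives (4,1) = 69.
The remaining cell in row 1 is (1,3) = 262 − 249 = 13.
Row 4 must total 262; the given cells sum to 151, so (4,3) = 111.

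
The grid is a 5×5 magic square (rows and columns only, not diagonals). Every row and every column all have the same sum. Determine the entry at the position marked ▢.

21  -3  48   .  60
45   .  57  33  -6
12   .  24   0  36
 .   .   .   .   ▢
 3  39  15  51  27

Row 5 is complete and sums to 135; that is the magic constant.
Row 1 needs 135; the known cells sum to 126, so (1,4) = 9.
Row 2 needs 135; the known cells sum to 129, so (2,2) = 6.
Row 3 must total 135; the given cells sum to 72, so (3,2) = 63.
Using column 1: 21 + 45 + 12 + 3 + ? → (4,1) = 135 − 81 = 54.
Column 2 must total 135; the given cells sum to 105, so (4,2) = 30.
The remaining cell in column 3 is (4,3) = 135 − 144 = -9.
Column 4 needs 135; the known cells sum to 93, so (4,4) = 42.
Column 5: 60 + (-6) + 36 + 27 + ? = 135, so (4,5) = 18.

18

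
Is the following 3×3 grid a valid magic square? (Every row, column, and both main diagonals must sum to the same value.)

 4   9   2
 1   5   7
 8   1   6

Row 1: 4 + 9 + 2 = 15.
Row 2: 1 + 5 + 7 = 13.
Row 3: 8 + 1 + 6 = 15.
Column 1: 4 + 1 + 8 = 13.
Column 2: 9 + 5 + 1 = 15.
Column 3: 2 + 7 + 6 = 15.
Main diagonal: 4 + 5 + 6 = 15.
Anti-diagonal: 2 + 5 + 8 = 15.

No — column 3 sums to 15 but column 1 sums to 13.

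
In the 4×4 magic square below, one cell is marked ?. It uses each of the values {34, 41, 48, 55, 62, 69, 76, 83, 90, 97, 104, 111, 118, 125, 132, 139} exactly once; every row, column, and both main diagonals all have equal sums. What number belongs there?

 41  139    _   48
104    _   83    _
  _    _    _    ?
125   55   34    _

The 16 entries sum to 1384, so each line sums to 1384/4 = 346.
Row 1 must total 346; the given cells sum to 228, so (1,3) = 118.
The remaining cell in row 4 is (4,4) = 346 − 214 = 132.
Column 1 needs 346; the known cells sum to 270, so (3,1) = 76.
Column 3 needs 346; the known cells sum to 235, so (3,3) = 111.
Using main diagonal: 41 + 111 + 132 + ? → (2,2) = 346 − 284 = 62.
The remaining cell in anti-diagonal is (3,2) = 346 − 256 = 90.
Using row 2: 104 + 62 + 83 + ? → (2,4) = 346 − 249 = 97.
Using row 3: 76 + 90 + 111 + ? → (3,4) = 346 − 277 = 69.

69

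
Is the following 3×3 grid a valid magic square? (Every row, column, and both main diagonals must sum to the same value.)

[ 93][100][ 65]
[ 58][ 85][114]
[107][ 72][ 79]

No — column 2 sums to 257 but row 1 sums to 258.

Row 1: 93 + 100 + 65 = 258.
Row 2: 58 + 85 + 114 = 257.
Row 3: 107 + 72 + 79 = 258.
Column 1: 93 + 58 + 107 = 258.
Column 2: 100 + 85 + 72 = 257.
Column 3: 65 + 114 + 79 = 258.
Main diagonal: 93 + 85 + 79 = 257.
Anti-diagonal: 65 + 85 + 107 = 257.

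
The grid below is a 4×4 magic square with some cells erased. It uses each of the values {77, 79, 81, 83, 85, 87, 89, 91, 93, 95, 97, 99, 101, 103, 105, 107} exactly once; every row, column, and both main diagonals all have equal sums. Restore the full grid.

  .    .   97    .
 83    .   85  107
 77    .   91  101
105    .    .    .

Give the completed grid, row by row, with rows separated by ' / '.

The 16 entries sum to 1472, so each line sums to 1472/4 = 368.
Row 2: 83 + 85 + 107 + ? = 368, so (2,2) = 93.
Using row 3: 77 + 91 + 101 + ? → (3,2) = 368 − 269 = 99.
From column 1, 368 − (83 + 77 + 105) gives (1,1) = 103.
Column 3 needs 368; the known cells sum to 273, so (4,3) = 95.
Main diagonal must total 368; the given cells sum to 287, so (4,4) = 81.
Using anti-diagonal: 85 + 99 + 105 + ? → (1,4) = 368 − 289 = 79.
Row 1 must total 368; the given cells sum to 279, so (1,2) = 89.
Row 4: 105 + 95 + 81 + ? = 368, so (4,2) = 87.

103 89 97 79 / 83 93 85 107 / 77 99 91 101 / 105 87 95 81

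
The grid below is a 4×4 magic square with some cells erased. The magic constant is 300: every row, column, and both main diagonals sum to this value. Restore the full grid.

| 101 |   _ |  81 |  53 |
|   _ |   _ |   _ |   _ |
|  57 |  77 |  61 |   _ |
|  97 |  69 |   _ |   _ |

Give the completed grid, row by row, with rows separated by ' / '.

101 65 81 53 / 45 89 73 93 / 57 77 61 105 / 97 69 85 49

Row 1: 101 + 81 + 53 + ? = 300, so (1,2) = 65.
The remaining cell in row 3 is (3,4) = 300 − 195 = 105.
Column 1 needs 300; the known cells sum to 255, so (2,1) = 45.
Column 2 must total 300; the given cells sum to 211, so (2,2) = 89.
Main diagonal needs 300; the known cells sum to 251, so (4,4) = 49.
The remaining cell in anti-diagonal is (2,3) = 300 − 227 = 73.
Row 2 needs 300; the known cells sum to 207, so (2,4) = 93.
The remaining cell in row 4 is (4,3) = 300 − 215 = 85.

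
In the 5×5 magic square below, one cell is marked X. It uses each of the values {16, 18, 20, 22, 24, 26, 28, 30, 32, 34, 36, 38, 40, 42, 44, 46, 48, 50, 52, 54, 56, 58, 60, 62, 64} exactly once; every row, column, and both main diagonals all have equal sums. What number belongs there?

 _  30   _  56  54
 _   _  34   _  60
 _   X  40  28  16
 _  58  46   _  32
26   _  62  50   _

The 25 entries sum to 1000, so each line sums to 1000/5 = 200.
The remaining cell in column 3 is (1,3) = 200 − 182 = 18.
Column 5 must total 200; the given cells sum to 162, so (5,5) = 38.
From anti-diagonal, 200 − (54 + 40 + 58 + 26) gives (2,4) = 22.
Row 1 must total 200; the given cells sum to 158, so (1,1) = 42.
Row 5 needs 200; the known cells sum to 176, so (5,2) = 24.
Column 4 must total 200; the given cells sum to 156, so (4,4) = 44.
Using main diagonal: 42 + 40 + 44 + 38 + ? → (2,2) = 200 − 164 = 36.
Row 2: 36 + 34 + 22 + 60 + ? = 200, so (2,1) = 48.
Using row 4: 58 + 46 + 44 + 32 + ? → (4,1) = 200 − 180 = 20.
Using column 1: 42 + 48 + 20 + 26 + ? → (3,1) = 200 − 136 = 64.
Column 2: 30 + 36 + 58 + 24 + ? = 200, so (3,2) = 52.

52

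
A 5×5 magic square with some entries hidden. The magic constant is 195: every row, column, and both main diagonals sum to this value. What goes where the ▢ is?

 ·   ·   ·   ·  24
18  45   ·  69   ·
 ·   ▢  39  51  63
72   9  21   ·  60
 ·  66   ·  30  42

27

From row 4, 195 − (72 + 9 + 21 + 60) gives (4,4) = 33.
Column 4: 69 + 51 + 33 + 30 + ? = 195, so (1,4) = 12.
The remaining cell in column 5 is (2,5) = 195 − 189 = 6.
Main diagonal needs 195; the known cells sum to 159, so (1,1) = 36.
Anti-diagonal: 24 + 69 + 39 + 9 + ? = 195, so (5,1) = 54.
The remaining cell in row 2 is (2,3) = 195 − 138 = 57.
Row 5 needs 195; the known cells sum to 192, so (5,3) = 3.
From column 1, 195 − (36 + 18 + 72 + 54) gives (3,1) = 15.
Column 3 must total 195; the given cells sum to 120, so (1,3) = 75.
Row 1 must total 195; the given cells sum to 147, so (1,2) = 48.
Row 3: 15 + 39 + 51 + 63 + ? = 195, so (3,2) = 27.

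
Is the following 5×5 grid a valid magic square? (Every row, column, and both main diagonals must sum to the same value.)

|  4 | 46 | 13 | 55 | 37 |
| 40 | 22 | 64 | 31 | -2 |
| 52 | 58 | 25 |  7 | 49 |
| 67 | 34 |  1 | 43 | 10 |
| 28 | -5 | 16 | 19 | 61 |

No — column 3 sums to 119 but column 2 sums to 155.

Row 1: 4 + 46 + 13 + 55 + 37 = 155.
Row 2: 40 + 22 + 64 + 31 + (-2) = 155.
Row 3: 52 + 58 + 25 + 7 + 49 = 191.
Row 4: 67 + 34 + 1 + 43 + 10 = 155.
Row 5: 28 + (-5) + 16 + 19 + 61 = 119.
Column 1: 4 + 40 + 52 + 67 + 28 = 191.
Column 2: 46 + 22 + 58 + 34 + (-5) = 155.
Column 3: 13 + 64 + 25 + 1 + 16 = 119.
Column 4: 55 + 31 + 7 + 43 + 19 = 155.
Column 5: 37 + (-2) + 49 + 10 + 61 = 155.
Main diagonal: 4 + 22 + 25 + 43 + 61 = 155.
Anti-diagonal: 37 + 31 + 25 + 34 + 28 = 155.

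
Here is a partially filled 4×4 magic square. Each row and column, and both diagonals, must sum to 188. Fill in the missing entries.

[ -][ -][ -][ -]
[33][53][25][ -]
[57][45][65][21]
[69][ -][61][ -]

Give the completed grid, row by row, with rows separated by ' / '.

29 73 37 49 / 33 53 25 77 / 57 45 65 21 / 69 17 61 41

The remaining cell in row 2 is (2,4) = 188 − 111 = 77.
Using column 1: 33 + 57 + 69 + ? → (1,1) = 188 − 159 = 29.
Column 3: 25 + 65 + 61 + ? = 188, so (1,3) = 37.
Main diagonal: 29 + 53 + 65 + ? = 188, so (4,4) = 41.
Anti-diagonal: 25 + 45 + 69 + ? = 188, so (1,4) = 49.
From row 1, 188 − (29 + 37 + 49) gives (1,2) = 73.
Row 4: 69 + 61 + 41 + ? = 188, so (4,2) = 17.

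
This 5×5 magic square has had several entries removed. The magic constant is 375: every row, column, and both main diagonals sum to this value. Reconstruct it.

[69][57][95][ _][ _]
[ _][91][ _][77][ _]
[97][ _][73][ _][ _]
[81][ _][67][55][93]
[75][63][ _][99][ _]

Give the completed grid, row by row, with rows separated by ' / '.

Using row 4: 81 + 67 + 55 + 93 + ? → (4,2) = 375 − 296 = 79.
From column 1, 375 − (69 + 97 + 81 + 75) gives (2,1) = 53.
Column 2: 57 + 91 + 79 + 63 + ? = 375, so (3,2) = 85.
Main diagonal: 69 + 91 + 73 + 55 + ? = 375, so (5,5) = 87.
The remaining cell in anti-diagonal is (1,5) = 375 − 304 = 71.
Row 1 must total 375; the given cells sum to 292, so (1,4) = 83.
The remaining cell in row 5 is (5,3) = 375 − 324 = 51.
Column 3: 95 + 73 + 67 + 51 + ? = 375, so (2,3) = 89.
The remaining cell in column 4 is (3,4) = 375 − 314 = 61.
From row 2, 375 − (53 + 91 + 89 + 77) gives (2,5) = 65.
Row 3: 97 + 85 + 73 + 61 + ? = 375, so (3,5) = 59.

69 57 95 83 71 / 53 91 89 77 65 / 97 85 73 61 59 / 81 79 67 55 93 / 75 63 51 99 87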